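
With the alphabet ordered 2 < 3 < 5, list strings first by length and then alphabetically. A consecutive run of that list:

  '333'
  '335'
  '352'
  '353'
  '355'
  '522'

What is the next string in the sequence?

Find the rightmost character of 522 below 5, bump it to the next letter, and reset everything to its right to 2.

523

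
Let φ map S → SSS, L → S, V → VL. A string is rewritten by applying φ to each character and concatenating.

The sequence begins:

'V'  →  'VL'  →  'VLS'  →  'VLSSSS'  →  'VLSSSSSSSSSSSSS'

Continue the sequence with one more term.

Applying the rule to each of the 15 symbols of VLSSSSSSSSSSSSS gives the pieces VL S SSS SSS SSS SSS SSS SSS SSS SSS SSS SSS SSS SSS SSS, which concatenate to the answer.

VLSSSSSSSSSSSSSSSSSSSSSSSSSSSSSSSSSSSSSSSS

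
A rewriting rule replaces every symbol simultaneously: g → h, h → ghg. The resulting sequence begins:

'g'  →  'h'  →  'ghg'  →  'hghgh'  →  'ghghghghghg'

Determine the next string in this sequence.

Rewriting each symbol of ghghghghghg: g→h, h→ghg, g→h, h→ghg, g→h, h→ghg, g→h, h→ghg, g→h, h→ghg, g→h, which concatenates to h ghg h ghg h ghg h ghg h ghg h.

hghghghghghghghghghgh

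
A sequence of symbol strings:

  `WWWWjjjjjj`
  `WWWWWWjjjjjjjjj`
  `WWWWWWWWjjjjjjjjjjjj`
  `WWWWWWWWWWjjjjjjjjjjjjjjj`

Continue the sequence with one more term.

WWWWWWWWWWWWjjjjjjjjjjjjjjjjjj

The n-th term is 2n W's then 3n j's, where the shown terms are n = 2, 3, 4, 5.
At n = 6 the blocks have lengths 12, 18.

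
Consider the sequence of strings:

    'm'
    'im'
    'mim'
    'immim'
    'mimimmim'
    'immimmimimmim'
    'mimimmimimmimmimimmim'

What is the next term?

Each term (from the third on) is the two preceding terms concatenated in order: term 3 = m·im = mim.
So term 8 is immimmimimmim·mimimmimimmimmimimmim.

immimmimimmimmimimmimimmimmimimmim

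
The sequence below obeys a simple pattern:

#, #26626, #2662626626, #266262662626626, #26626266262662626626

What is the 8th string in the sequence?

Every step adds 26626 to the end: s(k+1) = s(k)·26626.
From #26626266262662626626, 3 further steps: #26626266262662626626 → #2662626626266262662626626 → #266262662626626266262662626626 → (answer).

#26626266262662626626266262662626626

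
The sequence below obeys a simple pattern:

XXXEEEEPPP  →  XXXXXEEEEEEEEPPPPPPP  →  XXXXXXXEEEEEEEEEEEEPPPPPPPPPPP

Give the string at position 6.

Reading off run lengths: X runs 3, 5, 7; E runs 4, 8, 12; P runs 3, 7, 11 — each is linear in n (n = 1, 2, …).
At n = 6 the blocks have lengths 13, 24, 23.

XXXXXXXXXXXXXEEEEEEEEEEEEEEEEEEEEEEEEPPPPPPPPPPPPPPPPPPPPPPP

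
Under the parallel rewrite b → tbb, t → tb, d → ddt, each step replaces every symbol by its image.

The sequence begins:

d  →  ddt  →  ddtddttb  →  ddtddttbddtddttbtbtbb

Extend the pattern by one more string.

φ(ddtddttbddtddttbtbtbb) expands symbol-by-symbol to ddt ddt tb ddt ddt tb tb tbb ddt ddt tb ddt ddt tb tb tbb tb tbb tb tbb tbb; joining the 21 pieces gives the next term.

ddtddttbddtddttbtbtbbddtddttbddtddttbtbtbbtbtbbtbtbbtbb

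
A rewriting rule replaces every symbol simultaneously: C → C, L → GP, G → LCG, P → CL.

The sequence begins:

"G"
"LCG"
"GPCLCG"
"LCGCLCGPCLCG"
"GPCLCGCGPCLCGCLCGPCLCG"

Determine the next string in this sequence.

Applying the rule to each of the 22 symbols of GPCLCGCGPCLCGCLCGPCLCG gives the pieces LCG CL C GP C LCG C LCG CL C GP C LCG C GP C LCG CL C GP C LCG, which concatenate to the answer.

LCGCLCGPCLCGCLCGCLCGPCLCGCGPCLCGCLCGPCLCG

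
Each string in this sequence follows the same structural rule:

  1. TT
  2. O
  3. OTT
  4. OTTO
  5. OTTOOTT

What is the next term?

From term 3 onward, concatenate the last term with the second-to-last: O·TT = OTT, OTT·O = OTTO, …
Continuing: OTTOOTT · OTTO gives term 6.

OTTOOTTOTTO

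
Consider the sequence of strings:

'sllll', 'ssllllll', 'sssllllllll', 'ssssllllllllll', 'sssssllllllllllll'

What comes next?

Reading off run lengths: s runs 1, 2, 3, 4, 5; l runs 4, 6, 8, 10, 12 — each is linear in n, where the shown terms are n = 2, 3, 4, 5, 6.
At n = 7 the blocks have lengths 6, 14.

ssssssllllllllllllll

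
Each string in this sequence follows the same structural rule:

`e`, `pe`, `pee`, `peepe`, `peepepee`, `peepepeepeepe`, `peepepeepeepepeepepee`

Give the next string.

peepepeepeepepeepepeepeepepeepeepe

From term 3 onward, concatenate the last term with the second-to-last: pe·e = pee, pee·pe = peepe, …
The next term joins peepepeepeepepeepepee and peepepeepeepe.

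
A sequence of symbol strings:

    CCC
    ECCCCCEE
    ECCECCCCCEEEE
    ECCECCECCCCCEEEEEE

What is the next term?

Every step adds ECC to the front and EE to the end of the previous string.
Applying this once more to ECCECCECCCCCEEEEEE:

ECCECCECCECCCCCEEEEEEEE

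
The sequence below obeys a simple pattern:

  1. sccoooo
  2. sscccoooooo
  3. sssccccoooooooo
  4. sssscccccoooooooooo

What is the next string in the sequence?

Term n consists of n-1 s's, followed by n c's, followed by 2n o's, where the shown terms are n = 2, 3, 4, 5.
For the next term, n = 6, so the run lengths are 5, 6, 12.

sssssccccccoooooooooooo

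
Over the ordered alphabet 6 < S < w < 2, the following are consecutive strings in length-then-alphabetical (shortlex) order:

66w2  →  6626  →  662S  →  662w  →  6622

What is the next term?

Find the rightmost character of 6622 below 2, bump it to the next letter, and reset everything to its right to 6.

6S66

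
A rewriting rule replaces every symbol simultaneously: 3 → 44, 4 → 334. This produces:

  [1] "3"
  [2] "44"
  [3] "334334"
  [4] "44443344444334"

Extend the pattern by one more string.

33433433433444443343343343343344444334

φ(44443344444334) expands symbol-by-symbol to 334 334 334 334 44 44 334 334 334 334 334 44 44 334; joining the 14 pieces gives the next term.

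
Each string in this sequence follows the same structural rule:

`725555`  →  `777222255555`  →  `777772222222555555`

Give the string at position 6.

The n-th term is 2n-1 7's then 3n-2 2's then n+3 5's (n = 1, 2, …).
For term 6, n = 6, so the run lengths are 11, 16, 9.

777777777772222222222222222555555555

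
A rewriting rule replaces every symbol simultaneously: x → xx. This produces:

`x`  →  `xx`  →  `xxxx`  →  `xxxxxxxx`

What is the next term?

xxxxxxxxxxxxxxxx

Expanding xxxxxxxx: x→xx, x→xx, x→xx, x→xx, x→xx, x→xx, x→xx, x→xx. Concatenated: xx xx xx xx xx xx xx xx.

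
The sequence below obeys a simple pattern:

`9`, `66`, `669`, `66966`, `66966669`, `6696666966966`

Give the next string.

Each term (from the third on) is the previous term followed by the one before it: term 3 = 66·9 = 669.
Continuing: 6696666966966 · 66966669 gives term 7.

669666696696666966669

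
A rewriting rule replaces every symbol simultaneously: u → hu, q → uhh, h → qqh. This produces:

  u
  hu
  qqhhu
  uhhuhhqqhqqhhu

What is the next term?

Applying the rule to each of the 14 symbols of uhhuhhqqhqqhhu gives the pieces hu qqh qqh hu qqh qqh uhh uhh qqh uhh uhh qqh qqh hu, which concatenate to the answer.

huqqhqqhhuqqhqqhuhhuhhqqhuhhuhhqqhqqhhu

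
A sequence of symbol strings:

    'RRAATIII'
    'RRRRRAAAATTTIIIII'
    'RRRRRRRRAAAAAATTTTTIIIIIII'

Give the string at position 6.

Term n consists of 3n-1 R's, followed by 2n A's, followed by 2n-1 T's, followed by 2n+1 I's (n = 1, 2, …).
For term 6, n = 6, so the run lengths are 17, 12, 11, 13.

RRRRRRRRRRRRRRRRRAAAAAAAAAAAATTTTTTTTTTTIIIIIIIIIIIII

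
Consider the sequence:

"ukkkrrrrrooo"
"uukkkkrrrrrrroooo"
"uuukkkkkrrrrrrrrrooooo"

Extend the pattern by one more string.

Term n consists of n-1 u's, followed by n+1 k's, followed by 2n+1 r's, followed by n+1 o's, where the shown terms are n = 2, 3, 4.
At n = 5 the blocks have lengths 4, 6, 11, 6.

uuuukkkkkkrrrrrrrrrrroooooo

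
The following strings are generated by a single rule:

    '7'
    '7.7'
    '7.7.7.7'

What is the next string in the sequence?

s(k+1) = s(k)·.·s(k) — each term doubles the last with '.' between the halves.
One more doubling of 7.7.7.7 gives the answer.

7.7.7.7.7.7.7.7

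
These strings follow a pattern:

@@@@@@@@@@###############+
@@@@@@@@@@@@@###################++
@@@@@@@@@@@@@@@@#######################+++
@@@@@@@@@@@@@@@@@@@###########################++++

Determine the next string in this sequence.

@@@@@@@@@@@@@@@@@@@@@@###############################+++++

Each string has the form @^{3n+1} #^{4n+3} +^{n-2}, where the shown terms are n = 3, 4, 5, 6.
Setting n = 7 gives 22, 31, 5 characters in each block.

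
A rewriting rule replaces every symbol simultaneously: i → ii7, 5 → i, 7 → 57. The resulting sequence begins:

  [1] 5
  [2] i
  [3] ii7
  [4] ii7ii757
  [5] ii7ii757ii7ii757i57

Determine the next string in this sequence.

Replace each of the 19 characters of ii7ii757ii7ii757i57 in place — ii7 ii7 57 ii7 ii7 57 i 57 ii7 ii7 57 ii7 ii7 57 i 57 ii7 i 57 — and concatenate.

ii7ii757ii7ii757i57ii7ii757ii7ii757i57ii7i57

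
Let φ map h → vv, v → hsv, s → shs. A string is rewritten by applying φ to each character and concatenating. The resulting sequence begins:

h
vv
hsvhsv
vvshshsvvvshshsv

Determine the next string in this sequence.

hsvhsvshsvvshsvvshshsvhsvhsvshsvvshsvvshshsv

φ(vvshshsvvvshshsv) expands symbol-by-symbol to hsv hsv shs vv shs vv shs hsv hsv hsv shs vv shs vv shs hsv; joining the 16 pieces gives the next term.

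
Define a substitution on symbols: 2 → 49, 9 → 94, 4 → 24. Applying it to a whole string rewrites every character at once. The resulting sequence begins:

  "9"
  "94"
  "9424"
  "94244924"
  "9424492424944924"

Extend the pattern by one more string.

94244924249449244924942424944924

φ(9424492424944924) expands symbol-by-symbol to 94 24 49 24 24 94 49 24 49 24 94 24 24 94 49 24; joining the 16 pieces gives the next term.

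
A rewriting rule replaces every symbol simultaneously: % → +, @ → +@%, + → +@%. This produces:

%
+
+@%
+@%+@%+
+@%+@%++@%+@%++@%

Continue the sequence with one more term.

Rewriting the 17 symbols of +@%+@%++@%+@%++@% one by one yields +@% +@% + +@% +@% + +@% +@% +@% + +@% +@% + +@% +@% +@% +; concatenated:

+@%+@%++@%+@%++@%+@%+@%++@%+@%++@%+@%+@%+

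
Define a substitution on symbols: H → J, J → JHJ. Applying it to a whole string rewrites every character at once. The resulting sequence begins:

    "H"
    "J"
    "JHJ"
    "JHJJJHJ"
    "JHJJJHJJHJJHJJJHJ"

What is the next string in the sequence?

JHJJJHJJHJJHJJJHJJHJJJHJJHJJJHJJHJJHJJJHJ

Applying the rule to each of the 17 symbols of JHJJJHJJHJJHJJJHJ gives the pieces JHJ J JHJ JHJ JHJ J JHJ JHJ J JHJ JHJ J JHJ JHJ JHJ J JHJ, which concatenate to the answer.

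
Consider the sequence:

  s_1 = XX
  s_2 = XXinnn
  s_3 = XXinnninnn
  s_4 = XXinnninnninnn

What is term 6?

XXinnninnninnninnninnn

Every step adds innn to the end: s(k+1) = s(k)·innn.
From XXinnninnninnn, 2 further steps: XXinnninnninnn → XXinnninnninnninnn → (answer).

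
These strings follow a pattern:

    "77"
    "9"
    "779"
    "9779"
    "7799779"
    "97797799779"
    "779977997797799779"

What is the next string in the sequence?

97797799779779977997797799779

From term 3 onward, concatenate the second-to-last term with the last: 77·9 = 779, 9·779 = 9779, …
Continuing: 97797799779 · 779977997797799779 gives term 8.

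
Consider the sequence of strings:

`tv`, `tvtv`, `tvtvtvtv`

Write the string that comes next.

tvtvtvtvtvtvtvtv

Each string is two copies of the previous one concatenated.
One more doubling of tvtvtvtv gives the answer.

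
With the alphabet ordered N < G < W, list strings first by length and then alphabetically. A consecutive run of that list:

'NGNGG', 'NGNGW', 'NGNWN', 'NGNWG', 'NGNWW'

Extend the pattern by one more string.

The successor of NGNWW increments the rightmost position that isn't already W and resets every position after it to N.

NGGNN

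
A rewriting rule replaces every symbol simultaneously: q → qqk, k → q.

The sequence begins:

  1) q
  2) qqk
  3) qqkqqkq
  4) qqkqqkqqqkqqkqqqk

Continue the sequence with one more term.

qqkqqkqqqkqqkqqqkqqkqqkqqqkqqkqqqkqqkqqkq

Replace each of the 17 characters of qqkqqkqqqkqqkqqqk in place — qqk qqk q qqk qqk q qqk qqk qqk q qqk qqk q qqk qqk qqk q — and concatenate.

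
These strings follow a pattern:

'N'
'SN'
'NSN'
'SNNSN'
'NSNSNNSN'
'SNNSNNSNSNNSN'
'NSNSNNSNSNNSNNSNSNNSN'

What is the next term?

SNNSNNSNSNNSNNSNSNNSNSNNSNNSNSNNSN

This is a Fibonacci-style word recurrence s(k) = s(k−2)·s(k−1): e.g. N·SN = NSN.
Continuing: SNNSNNSNSNNSN · NSNSNNSNSNNSNNSNSNNSN gives term 8.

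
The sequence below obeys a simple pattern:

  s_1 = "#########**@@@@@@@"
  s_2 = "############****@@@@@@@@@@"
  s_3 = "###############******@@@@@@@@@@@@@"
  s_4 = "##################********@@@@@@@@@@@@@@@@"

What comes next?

Term n consists of 3n+3 #'s, followed by 2n-2 *'s, followed by 3n+1 @'s, where the shown terms are n = 2, 3, 4, 5.
At n = 6 the blocks have lengths 21, 10, 19.

#####################**********@@@@@@@@@@@@@@@@@@@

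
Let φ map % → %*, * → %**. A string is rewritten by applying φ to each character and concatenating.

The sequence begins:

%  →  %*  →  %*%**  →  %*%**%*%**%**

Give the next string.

Rewriting the 13 symbols of %*%**%*%**%** one by one yields %* %** %* %** %** %* %** %* %** %** %* %** %**; concatenated:

%*%**%*%**%**%*%**%*%**%**%*%**%**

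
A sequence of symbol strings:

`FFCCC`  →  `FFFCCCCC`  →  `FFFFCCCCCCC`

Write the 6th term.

Each string has the form F^{n} C^{2n-1}, where the shown terms are n = 2, 3, 4.
At n = 7 the blocks have lengths 7, 13.

FFFFFFFCCCCCCCCCCCCC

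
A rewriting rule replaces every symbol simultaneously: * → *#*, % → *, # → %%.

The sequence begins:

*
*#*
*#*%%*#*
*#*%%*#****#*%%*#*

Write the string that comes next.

Rewriting the 18 symbols of *#*%%*#****#*%%*#* one by one yields *#* %% *#* * * *#* %% *#* *#* *#* *#* %% *#* * * *#* %% *#*; concatenated:

*#*%%*#****#*%%*#**#**#**#*%%*#****#*%%*#*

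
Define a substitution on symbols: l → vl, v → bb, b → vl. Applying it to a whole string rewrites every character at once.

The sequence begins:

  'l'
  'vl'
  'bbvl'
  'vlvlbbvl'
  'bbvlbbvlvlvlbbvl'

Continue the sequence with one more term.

Rewriting the 16 symbols of bbvlbbvlvlvlbbvl one by one yields vl vl bb vl vl vl bb vl bb vl bb vl vl vl bb vl; concatenated:

vlvlbbvlvlvlbbvlbbvlbbvlvlvlbbvl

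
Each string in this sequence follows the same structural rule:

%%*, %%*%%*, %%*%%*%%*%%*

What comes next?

Every step duplicates the string.
Doubling %%*%%*%%*%%*:

%%*%%*%%*%%*%%*%%*%%*%%*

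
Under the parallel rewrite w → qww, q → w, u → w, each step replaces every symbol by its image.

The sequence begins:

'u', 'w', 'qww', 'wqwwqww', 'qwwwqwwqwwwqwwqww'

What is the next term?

wqwwqwwqwwwqwwqwwwqwwqwwqwwwqwwqwwwqwwqww

Applying the rule to each of the 17 symbols of qwwwqwwqwwwqwwqww gives the pieces w qww qww qww w qww qww w qww qww qww w qww qww w qww qww, which concatenate to the answer.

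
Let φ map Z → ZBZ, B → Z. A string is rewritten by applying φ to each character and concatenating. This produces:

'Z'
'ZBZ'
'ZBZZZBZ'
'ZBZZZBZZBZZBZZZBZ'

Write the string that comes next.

φ(ZBZZZBZZBZZBZZZBZ) expands symbol-by-symbol to ZBZ Z ZBZ ZBZ ZBZ Z ZBZ ZBZ Z ZBZ ZBZ Z ZBZ ZBZ ZBZ Z ZBZ; joining the 17 pieces gives the next term.

ZBZZZBZZBZZBZZZBZZBZZZBZZBZZZBZZBZZBZZZBZ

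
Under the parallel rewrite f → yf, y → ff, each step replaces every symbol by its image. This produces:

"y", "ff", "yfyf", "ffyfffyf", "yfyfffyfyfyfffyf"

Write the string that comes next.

Rewriting the 16 symbols of yfyfffyfyfyfffyf one by one yields ff yf ff yf yf yf ff yf ff yf ff yf yf yf ff yf; concatenated:

ffyfffyfyfyfffyfffyfffyfyfyfffyf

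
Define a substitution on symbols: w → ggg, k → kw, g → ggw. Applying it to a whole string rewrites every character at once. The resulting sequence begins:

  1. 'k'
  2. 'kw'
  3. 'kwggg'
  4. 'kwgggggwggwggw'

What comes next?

Replace each of the 14 characters of kwgggggwggwggw in place — kw ggg ggw ggw ggw ggw ggw ggg ggw ggw ggg ggw ggw ggg — and concatenate.

kwgggggwggwggwggwggwgggggwggwgggggwggwggg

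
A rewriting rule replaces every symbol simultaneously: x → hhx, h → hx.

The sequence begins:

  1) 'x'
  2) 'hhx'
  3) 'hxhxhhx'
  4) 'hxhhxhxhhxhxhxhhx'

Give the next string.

Rewriting the 17 symbols of hxhhxhxhhxhxhxhhx one by one yields hx hhx hx hx hhx hx hhx hx hx hhx hx hhx hx hhx hx hx hhx; concatenated:

hxhhxhxhxhhxhxhhxhxhxhhxhxhhxhxhhxhxhxhhx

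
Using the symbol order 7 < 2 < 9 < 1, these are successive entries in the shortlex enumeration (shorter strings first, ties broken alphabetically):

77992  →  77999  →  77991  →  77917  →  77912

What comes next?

77919

The successor of 77912 increments the rightmost position that isn't already 1 and resets every position after it to 7.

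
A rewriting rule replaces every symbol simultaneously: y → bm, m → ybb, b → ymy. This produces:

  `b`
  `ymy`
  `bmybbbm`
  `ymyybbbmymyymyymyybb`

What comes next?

bmybbbmbmymyymyymyybbbmybbbmbmybbbmbmybbbmbmymyymy

Replace each of the 20 characters of ymyybbbmymyymyymyybb in place — bm ybb bm bm ymy ymy ymy ybb bm ybb bm bm ybb bm bm ybb bm bm ymy ymy — and concatenate.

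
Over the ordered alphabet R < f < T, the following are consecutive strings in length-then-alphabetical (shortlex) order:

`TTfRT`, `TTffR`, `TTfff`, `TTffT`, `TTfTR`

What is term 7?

TTfTT

Continuing the enumeration 2 steps past TTfTR: TTfTR → TTfTf → (answer).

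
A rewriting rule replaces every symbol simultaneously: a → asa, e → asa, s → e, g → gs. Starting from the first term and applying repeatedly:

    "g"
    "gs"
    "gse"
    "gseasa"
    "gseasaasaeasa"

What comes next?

Replace each of the 13 characters of gseasaasaeasa in place — gs e asa asa e asa asa e asa asa asa e asa — and concatenate.

gseasaasaeasaasaeasaasaasaeasa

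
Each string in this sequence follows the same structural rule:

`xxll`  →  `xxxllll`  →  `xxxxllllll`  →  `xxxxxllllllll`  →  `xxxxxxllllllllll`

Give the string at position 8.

The n-th term is n+1 x's then 2n l's (n = 1, 2, …).
For term 8, n = 8, so the run lengths are 9, 16.

xxxxxxxxxllllllllllllllll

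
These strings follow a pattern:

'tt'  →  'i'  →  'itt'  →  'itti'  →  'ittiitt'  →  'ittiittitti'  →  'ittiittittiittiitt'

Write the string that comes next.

ittiittittiittiittittiittitti

This is a Fibonacci-style word recurrence s(k) = s(k−1)·s(k−2): e.g. i·tt = itt.
Continuing: ittiittittiittiitt · ittiittitti gives term 8.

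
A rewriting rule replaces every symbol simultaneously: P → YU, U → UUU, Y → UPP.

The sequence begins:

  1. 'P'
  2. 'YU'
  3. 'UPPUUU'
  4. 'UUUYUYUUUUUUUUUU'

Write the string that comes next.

φ(UUUYUYUUUUUUUUUU) expands symbol-by-symbol to UUU UUU UUU UPP UUU UPP UUU UUU UUU UUU UUU UUU UUU UUU UUU UUU; joining the 16 pieces gives the next term.

UUUUUUUUUUPPUUUUPPUUUUUUUUUUUUUUUUUUUUUUUUUUUUUU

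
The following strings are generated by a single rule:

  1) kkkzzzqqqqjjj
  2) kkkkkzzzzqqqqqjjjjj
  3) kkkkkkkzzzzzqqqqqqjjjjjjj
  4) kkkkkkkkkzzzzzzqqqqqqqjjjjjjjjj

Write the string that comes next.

kkkkkkkkkkkzzzzzzzqqqqqqqqjjjjjjjjjjj

Term n consists of 2n-1 k's, followed by n+1 z's, followed by n+2 q's, followed by 2n-1 j's, where the shown terms are n = 2, 3, 4, 5.
Setting n = 6 gives 11, 7, 8, 11 characters in each block.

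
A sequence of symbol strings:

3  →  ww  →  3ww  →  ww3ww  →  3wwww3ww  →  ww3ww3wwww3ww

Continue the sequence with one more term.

3wwww3wwww3ww3wwww3ww

From term 3 onward, concatenate the second-to-last term with the last: 3·ww = 3ww, ww·3ww = ww3ww, …
The next term joins 3wwww3ww and ww3ww3wwww3ww.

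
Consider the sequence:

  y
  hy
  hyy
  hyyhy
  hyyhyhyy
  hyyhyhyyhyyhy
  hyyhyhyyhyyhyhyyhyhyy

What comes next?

hyyhyhyyhyyhyhyyhyhyyhyyhyhyyhyyhy

This is a Fibonacci-style word recurrence s(k) = s(k−1)·s(k−2): e.g. hy·y = hyy.
So term 8 is hyyhyhyyhyyhyhyyhyhyy·hyyhyhyyhyyhy.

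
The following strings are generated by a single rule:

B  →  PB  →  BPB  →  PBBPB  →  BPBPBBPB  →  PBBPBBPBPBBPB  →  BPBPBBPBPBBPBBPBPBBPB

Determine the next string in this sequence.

PBBPBBPBPBBPBBPBPBBPBPBBPBBPBPBBPB

Each term (from the third on) is the two preceding terms concatenated in order: term 3 = B·PB = BPB.
Continuing: PBBPBBPBPBBPB · BPBPBBPBPBBPBBPBPBBPB gives term 8.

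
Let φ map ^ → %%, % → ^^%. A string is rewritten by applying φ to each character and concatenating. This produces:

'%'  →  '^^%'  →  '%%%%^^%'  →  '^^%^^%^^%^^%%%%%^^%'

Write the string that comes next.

Rewriting the 19 symbols of ^^%^^%^^%^^%%%%%^^% one by one yields %% %% ^^% %% %% ^^% %% %% ^^% %% %% ^^% ^^% ^^% ^^% ^^% %% %% ^^%; concatenated:

%%%%^^%%%%%^^%%%%%^^%%%%%^^%^^%^^%^^%^^%%%%%^^%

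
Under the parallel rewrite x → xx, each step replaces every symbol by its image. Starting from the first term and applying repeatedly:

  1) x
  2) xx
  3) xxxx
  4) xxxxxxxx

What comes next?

xxxxxxxxxxxxxxxx

Expanding xxxxxxxx: x→xx, x→xx, x→xx, x→xx, x→xx, x→xx, x→xx, x→xx. Concatenated: xx xx xx xx xx xx xx xx.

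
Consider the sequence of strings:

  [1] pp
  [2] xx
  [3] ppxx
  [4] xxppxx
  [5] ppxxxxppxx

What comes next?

xxppxxppxxxxppxx

From term 3 onward, concatenate the second-to-last term with the last: pp·xx = ppxx, xx·ppxx = xxppxx, …
So term 6 is xxppxx·ppxxxxppxx.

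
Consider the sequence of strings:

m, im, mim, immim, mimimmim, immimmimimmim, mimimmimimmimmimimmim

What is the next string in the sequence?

immimmimimmimmimimmimimmimmimimmim

From term 3 onward, concatenate the second-to-last term with the last: m·im = mim, im·mim = immim, …
Continuing: immimmimimmim · mimimmimimmimmimimmim gives term 8.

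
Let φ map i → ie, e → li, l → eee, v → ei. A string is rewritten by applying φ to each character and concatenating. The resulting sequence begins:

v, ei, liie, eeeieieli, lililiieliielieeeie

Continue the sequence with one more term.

Rewriting the 19 symbols of lililiieliielieeeie one by one yields eee ie eee ie eee ie ie li eee ie ie li eee ie li li li ie li; concatenated:

eeeieeeeieeeeieielieeeieielieeeielililiieli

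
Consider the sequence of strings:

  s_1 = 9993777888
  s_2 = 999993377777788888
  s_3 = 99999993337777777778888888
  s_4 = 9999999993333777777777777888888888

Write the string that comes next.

Term n consists of 2n+1 9's, followed by n 3's, followed by 3n 7's, followed by 2n+1 8's (n = 1, 2, …).
Setting n = 5 gives 11, 5, 15, 11 characters in each block.

999999999993333377777777777777788888888888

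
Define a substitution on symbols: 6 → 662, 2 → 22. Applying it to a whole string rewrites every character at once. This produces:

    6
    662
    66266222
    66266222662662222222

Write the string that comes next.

Replace each of the 20 characters of 66266222662662222222 in place — 662 662 22 662 662 22 22 22 662 662 22 662 662 22 22 22 22 22 22 22 — and concatenate.

662662226626622222226626622266266222222222222222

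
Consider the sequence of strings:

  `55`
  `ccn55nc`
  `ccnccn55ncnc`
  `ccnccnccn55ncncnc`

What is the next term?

Every step adds ccn to the front and nc to the end of the previous string.
So the next term is ccn·ccnccnccn55ncncnc·nc.

ccnccnccnccn55ncncncnc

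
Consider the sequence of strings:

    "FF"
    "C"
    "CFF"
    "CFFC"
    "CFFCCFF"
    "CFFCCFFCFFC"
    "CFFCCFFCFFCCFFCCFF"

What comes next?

This is a Fibonacci-style word recurrence s(k) = s(k−1)·s(k−2): e.g. C·FF = CFF.
Continuing: CFFCCFFCFFCCFFCCFF · CFFCCFFCFFC gives term 8.

CFFCCFFCFFCCFFCCFFCFFCCFFCFFC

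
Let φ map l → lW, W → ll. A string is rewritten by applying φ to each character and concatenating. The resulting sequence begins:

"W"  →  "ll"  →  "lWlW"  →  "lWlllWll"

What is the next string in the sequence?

lWlllWlWlWlllWlW

Apply φ to lWlllWll symbol by symbol: l→lW, W→ll, l→lW, l→lW, l→lW, W→ll, l→lW, l→lW; joined: lW ll lW lW lW ll lW lW.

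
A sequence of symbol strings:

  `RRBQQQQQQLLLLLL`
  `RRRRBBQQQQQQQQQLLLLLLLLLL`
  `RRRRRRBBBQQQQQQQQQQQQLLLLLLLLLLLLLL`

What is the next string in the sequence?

Each string has the form R^{2n} B^{n} Q^{3n+3} L^{4n+2} (n = 1, 2, …).
At n = 4 the blocks have lengths 8, 4, 15, 18.

RRRRRRRRBBBBQQQQQQQQQQQQQQQLLLLLLLLLLLLLLLLLL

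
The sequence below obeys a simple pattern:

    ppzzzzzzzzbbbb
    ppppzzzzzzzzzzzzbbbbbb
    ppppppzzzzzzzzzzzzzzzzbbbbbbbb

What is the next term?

ppppppppzzzzzzzzzzzzzzzzzzzzbbbbbbbbbb

The n-th term is 2n-2 p's then 4n z's then 2n b's, where the shown terms are n = 2, 3, 4.
Setting n = 5 gives 8, 20, 10 characters in each block.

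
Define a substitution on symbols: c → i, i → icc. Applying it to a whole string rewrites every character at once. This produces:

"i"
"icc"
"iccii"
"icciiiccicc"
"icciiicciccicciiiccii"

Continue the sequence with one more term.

icciiicciccicciiicciiicciiicciccicciiiccicc

Applying the rule to each of the 21 symbols of icciiicciccicciiiccii gives the pieces icc i i icc icc icc i i icc i i icc i i icc icc icc i i icc icc, which concatenate to the answer.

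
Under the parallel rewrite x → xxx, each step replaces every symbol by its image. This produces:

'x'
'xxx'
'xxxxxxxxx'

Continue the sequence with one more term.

Apply φ to xxxxxxxxx symbol by symbol: x→xxx, x→xxx, x→xxx, x→xxx, x→xxx, x→xxx, x→xxx, x→xxx, x→xxx; joined: xxx xxx xxx xxx xxx xxx xxx xxx xxx.

xxxxxxxxxxxxxxxxxxxxxxxxxxx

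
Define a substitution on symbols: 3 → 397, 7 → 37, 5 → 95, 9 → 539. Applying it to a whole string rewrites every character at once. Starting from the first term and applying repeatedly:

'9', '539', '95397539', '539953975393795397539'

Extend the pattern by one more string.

Rewriting the 21 symbols of 539953975393795397539 one by one yields 95 397 539 539 95 397 539 37 95 397 539 397 37 539 95 397 539 37 95 397 539; concatenated:

9539753953995397539379539753939737539953975393795397539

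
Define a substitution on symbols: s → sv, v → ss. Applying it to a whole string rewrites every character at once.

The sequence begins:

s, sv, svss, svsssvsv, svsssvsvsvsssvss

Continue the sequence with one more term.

svsssvsvsvsssvsssvsssvsvsvsssvsv

Replace each of the 16 characters of svsssvsvsvsssvss in place — sv ss sv sv sv ss sv ss sv ss sv sv sv ss sv sv — and concatenate.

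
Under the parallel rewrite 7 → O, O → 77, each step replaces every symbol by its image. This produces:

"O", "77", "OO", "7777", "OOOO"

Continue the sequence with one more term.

Apply φ to OOOO symbol by symbol: O→77, O→77, O→77, O→77; joined: 77 77 77 77.

77777777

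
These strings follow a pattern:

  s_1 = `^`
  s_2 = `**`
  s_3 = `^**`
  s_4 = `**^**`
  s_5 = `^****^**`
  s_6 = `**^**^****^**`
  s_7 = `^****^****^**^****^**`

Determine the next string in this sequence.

**^**^****^**^****^****^**^****^**

From term 3 onward, concatenate the second-to-last term with the last: ^·** = ^**, **·^** = **^**, …
Continuing: **^**^****^** · ^****^****^**^****^** gives term 8.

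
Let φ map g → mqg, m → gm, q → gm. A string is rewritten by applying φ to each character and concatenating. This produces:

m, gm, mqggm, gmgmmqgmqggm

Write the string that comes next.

Expanding gmgmmqgmqggm: g→mqg, m→gm, g→mqg, m→gm, m→gm, q→gm, g→mqg, m→gm, q→gm, g→mqg, g→mqg, m→gm. Concatenated: mqg gm mqg gm gm gm mqg gm gm mqg mqg gm.

mqggmmqggmgmgmmqggmgmmqgmqggm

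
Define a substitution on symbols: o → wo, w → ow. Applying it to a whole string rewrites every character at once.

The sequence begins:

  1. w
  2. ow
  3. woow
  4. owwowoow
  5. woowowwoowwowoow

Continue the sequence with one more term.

owwowoowwoowowwowoowowwoowwowoow

Replace each of the 16 characters of woowowwoowwowoow in place — ow wo wo ow wo ow ow wo wo ow ow wo ow wo wo ow — and concatenate.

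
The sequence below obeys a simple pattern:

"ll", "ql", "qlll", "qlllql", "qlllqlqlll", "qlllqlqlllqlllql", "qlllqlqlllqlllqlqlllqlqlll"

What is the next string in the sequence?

qlllqlqlllqlllqlqlllqlqlllqlllqlqlllqlllql

From term 3 onward, concatenate the last term with the second-to-last: ql·ll = qlll, qlll·ql = qlllql, …
Continuing: qlllqlqlllqlllqlqlllqlqlll · qlllqlqlllqlllql gives term 8.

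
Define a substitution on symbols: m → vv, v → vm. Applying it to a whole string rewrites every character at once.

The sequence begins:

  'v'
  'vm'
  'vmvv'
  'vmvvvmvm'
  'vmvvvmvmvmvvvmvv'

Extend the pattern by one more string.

Applying the rule to each of the 16 symbols of vmvvvmvmvmvvvmvv gives the pieces vm vv vm vm vm vv vm vv vm vv vm vm vm vv vm vm, which concatenate to the answer.

vmvvvmvmvmvvvmvvvmvvvmvmvmvvvmvm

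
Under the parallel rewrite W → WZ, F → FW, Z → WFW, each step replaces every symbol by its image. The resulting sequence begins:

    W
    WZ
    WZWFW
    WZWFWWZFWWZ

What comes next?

Rewriting each symbol of WZWFWWZFWWZ: W→WZ, Z→WFW, W→WZ, F→FW, W→WZ, W→WZ, Z→WFW, F→FW, W→WZ, W→WZ, Z→WFW, which concatenates to WZ WFW WZ FW WZ WZ WFW FW WZ WZ WFW.

WZWFWWZFWWZWZWFWFWWZWZWFW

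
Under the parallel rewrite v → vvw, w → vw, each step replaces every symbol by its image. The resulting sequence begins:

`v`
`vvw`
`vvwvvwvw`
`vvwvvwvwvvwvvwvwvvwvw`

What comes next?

Replace each of the 21 characters of vvwvvwvwvvwvvwvwvvwvw in place — vvw vvw vw vvw vvw vw vvw vw vvw vvw vw vvw vvw vw vvw vw vvw vvw vw vvw vw — and concatenate.

vvwvvwvwvvwvvwvwvvwvwvvwvvwvwvvwvvwvwvvwvwvvwvvwvwvvwvw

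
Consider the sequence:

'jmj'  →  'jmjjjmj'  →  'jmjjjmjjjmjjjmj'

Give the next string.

Every step duplicates the string with 'j' between the halves.
Doubling jmjjjmjjjmjjjmj with 'j' between the halves:

jmjjjmjjjmjjjmjjjmjjjmjjjmjjjmj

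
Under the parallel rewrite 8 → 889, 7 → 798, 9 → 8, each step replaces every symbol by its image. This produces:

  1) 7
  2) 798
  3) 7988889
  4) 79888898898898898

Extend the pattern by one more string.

Rewriting the 17 symbols of 79888898898898898 one by one yields 798 8 889 889 889 889 8 889 889 8 889 889 8 889 889 8 889; concatenated:

79888898898898898889889888988988898898889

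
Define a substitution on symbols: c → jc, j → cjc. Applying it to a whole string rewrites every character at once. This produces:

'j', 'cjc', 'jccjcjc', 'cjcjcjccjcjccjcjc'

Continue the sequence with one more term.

Rewriting the 17 symbols of cjcjcjccjcjccjcjc one by one yields jc cjc jc cjc jc cjc jc jc cjc jc cjc jc jc cjc jc cjc jc; concatenated:

jccjcjccjcjccjcjcjccjcjccjcjcjccjcjccjcjc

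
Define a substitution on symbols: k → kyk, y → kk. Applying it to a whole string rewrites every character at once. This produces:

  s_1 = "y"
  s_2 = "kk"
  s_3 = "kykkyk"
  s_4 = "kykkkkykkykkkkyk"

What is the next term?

Rewriting the 16 symbols of kykkkkykkykkkkyk one by one yields kyk kk kyk kyk kyk kyk kk kyk kyk kk kyk kyk kyk kyk kk kyk; concatenated:

kykkkkykkykkykkykkkkykkykkkkykkykkykkykkkkyk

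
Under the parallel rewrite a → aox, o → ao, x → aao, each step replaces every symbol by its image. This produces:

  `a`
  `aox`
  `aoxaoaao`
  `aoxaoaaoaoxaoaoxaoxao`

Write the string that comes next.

Replace each of the 21 characters of aoxaoaaoaoxaoaoxaoxao in place — aox ao aao aox ao aox aox ao aox ao aao aox ao aox ao aao aox ao aao aox ao — and concatenate.

aoxaoaaoaoxaoaoxaoxaoaoxaoaaoaoxaoaoxaoaaoaoxaoaaoaoxao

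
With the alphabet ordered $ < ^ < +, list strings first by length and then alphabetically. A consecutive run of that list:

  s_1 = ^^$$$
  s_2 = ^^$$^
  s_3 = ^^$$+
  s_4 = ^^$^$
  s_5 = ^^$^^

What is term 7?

Stepping forward 2 times from ^^$^^: ^^$^^ → ^^$^+, then the target.

^^$+$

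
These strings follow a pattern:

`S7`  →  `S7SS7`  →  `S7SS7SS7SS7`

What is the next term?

Every step duplicates the string with 'S' between the halves.
Doubling S7SS7SS7SS7 with 'S' between the halves:

S7SS7SS7SS7SS7SS7SS7SS7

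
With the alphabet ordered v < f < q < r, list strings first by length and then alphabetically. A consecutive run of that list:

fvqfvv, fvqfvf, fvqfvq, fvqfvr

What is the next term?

The successor of fvqfvr increments the rightmost position that isn't already r and resets every position after it to v.

fvqffv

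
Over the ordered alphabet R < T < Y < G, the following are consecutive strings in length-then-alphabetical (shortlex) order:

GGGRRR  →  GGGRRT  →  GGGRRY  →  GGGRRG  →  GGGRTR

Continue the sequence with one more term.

GGGRTT

Treat GGGRTR as a base-4 numeral over the given alphabet and add one, carrying through any trailing G's.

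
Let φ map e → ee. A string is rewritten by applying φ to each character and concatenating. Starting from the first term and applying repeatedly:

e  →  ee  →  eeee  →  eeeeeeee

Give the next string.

Rewriting each symbol of eeeeeeee: e→ee, e→ee, e→ee, e→ee, e→ee, e→ee, e→ee, e→ee, which concatenates to ee ee ee ee ee ee ee ee.

eeeeeeeeeeeeeeee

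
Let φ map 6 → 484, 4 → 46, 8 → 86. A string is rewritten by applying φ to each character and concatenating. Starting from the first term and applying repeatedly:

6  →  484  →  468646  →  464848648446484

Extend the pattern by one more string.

Replace each of the 15 characters of 464848648446484 in place — 46 484 46 86 46 86 484 46 86 46 46 484 46 86 46 — and concatenate.

464844686468648446864646484468646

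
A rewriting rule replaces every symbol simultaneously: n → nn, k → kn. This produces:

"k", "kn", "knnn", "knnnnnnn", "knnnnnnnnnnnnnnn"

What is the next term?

φ(knnnnnnnnnnnnnnn) expands symbol-by-symbol to kn nn nn nn nn nn nn nn nn nn nn nn nn nn nn nn; joining the 16 pieces gives the next term.

knnnnnnnnnnnnnnnnnnnnnnnnnnnnnnn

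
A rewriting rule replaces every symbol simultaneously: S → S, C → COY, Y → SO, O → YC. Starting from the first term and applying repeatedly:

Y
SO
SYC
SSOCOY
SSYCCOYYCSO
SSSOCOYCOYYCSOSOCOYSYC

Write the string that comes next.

SSSYCCOYYCSOCOYYCSOSOCOYSYCSYCCOYYCSOSSOCOY

Replace each of the 22 characters of SSSOCOYCOYYCSOSOCOYSYC in place — S S S YC COY YC SO COY YC SO SO COY S YC S YC COY YC SO S SO COY — and concatenate.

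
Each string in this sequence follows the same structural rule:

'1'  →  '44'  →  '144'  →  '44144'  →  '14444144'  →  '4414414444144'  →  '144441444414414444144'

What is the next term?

4414414444144144441444414414444144

From term 3 onward, concatenate the second-to-last term with the last: 1·44 = 144, 44·144 = 44144, …
Continuing: 4414414444144 · 144441444414414444144 gives term 8.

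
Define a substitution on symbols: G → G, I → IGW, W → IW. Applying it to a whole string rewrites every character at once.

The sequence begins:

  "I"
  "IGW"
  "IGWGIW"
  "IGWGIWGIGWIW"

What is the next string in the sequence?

Expanding IGWGIWGIGWIW: I→IGW, G→G, W→IW, G→G, I→IGW, W→IW, G→G, I→IGW, G→G, W→IW, I→IGW, W→IW. Concatenated: IGW G IW G IGW IW G IGW G IW IGW IW.

IGWGIWGIGWIWGIGWGIWIGWIW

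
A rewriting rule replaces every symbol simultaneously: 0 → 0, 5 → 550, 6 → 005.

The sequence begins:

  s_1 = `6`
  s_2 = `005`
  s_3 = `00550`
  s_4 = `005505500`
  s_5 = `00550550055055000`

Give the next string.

Rewriting the 17 symbols of 00550550055055000 one by one yields 0 0 550 550 0 550 550 0 0 550 550 0 550 550 0 0 0; concatenated:

005505500550550005505500550550000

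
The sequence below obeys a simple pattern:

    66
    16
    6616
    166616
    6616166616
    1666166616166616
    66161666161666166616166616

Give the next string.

166616661616661666161666161666166616166616

Each term (from the third on) is the two preceding terms concatenated in order: term 3 = 66·16 = 6616.
So term 8 is 1666166616166616·66161666161666166616166616.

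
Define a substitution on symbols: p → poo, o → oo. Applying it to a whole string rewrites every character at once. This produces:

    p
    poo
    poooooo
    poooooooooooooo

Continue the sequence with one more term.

poooooooooooooooooooooooooooooo

Applying the rule to each of the 15 symbols of poooooooooooooo gives the pieces poo oo oo oo oo oo oo oo oo oo oo oo oo oo oo, which concatenate to the answer.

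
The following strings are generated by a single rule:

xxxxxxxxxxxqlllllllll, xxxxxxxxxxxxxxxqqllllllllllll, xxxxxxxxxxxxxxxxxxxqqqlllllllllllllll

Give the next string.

The n-th term is 4n+3 x's then n-1 q's then 3n+3 l's, where the shown terms are n = 2, 3, 4.
For the next term, n = 5, so the run lengths are 23, 4, 18.

xxxxxxxxxxxxxxxxxxxxxxxqqqqllllllllllllllllll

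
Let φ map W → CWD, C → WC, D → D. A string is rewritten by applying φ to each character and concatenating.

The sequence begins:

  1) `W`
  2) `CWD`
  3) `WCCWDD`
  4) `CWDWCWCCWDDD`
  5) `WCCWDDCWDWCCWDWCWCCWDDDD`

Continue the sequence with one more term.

Applying the rule to each of the 24 symbols of WCCWDDCWDWCCWDWCWCCWDDDD gives the pieces CWD WC WC CWD D D WC CWD D CWD WC WC CWD D CWD WC CWD WC WC CWD D D D D, which concatenate to the answer.

CWDWCWCCWDDDWCCWDDCWDWCWCCWDDCWDWCCWDWCWCCWDDDDD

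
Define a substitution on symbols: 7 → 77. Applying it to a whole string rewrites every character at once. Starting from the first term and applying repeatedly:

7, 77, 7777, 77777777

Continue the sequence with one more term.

Apply φ to 77777777 symbol by symbol: 7→77, 7→77, 7→77, 7→77, 7→77, 7→77, 7→77, 7→77; joined: 77 77 77 77 77 77 77 77.

7777777777777777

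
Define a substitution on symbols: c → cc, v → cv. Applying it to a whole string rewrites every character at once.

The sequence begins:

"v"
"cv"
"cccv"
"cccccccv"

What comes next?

Apply φ to cccccccv symbol by symbol: c→cc, c→cc, c→cc, c→cc, c→cc, c→cc, c→cc, v→cv; joined: cc cc cc cc cc cc cc cv.

cccccccccccccccv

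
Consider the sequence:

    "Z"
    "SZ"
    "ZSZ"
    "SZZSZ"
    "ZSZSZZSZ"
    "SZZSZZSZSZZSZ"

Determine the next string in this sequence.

Each term (from the third on) is the two preceding terms concatenated in order: term 3 = Z·SZ = ZSZ.
The next term joins ZSZSZZSZ and SZZSZZSZSZZSZ.

ZSZSZZSZSZZSZZSZSZZSZ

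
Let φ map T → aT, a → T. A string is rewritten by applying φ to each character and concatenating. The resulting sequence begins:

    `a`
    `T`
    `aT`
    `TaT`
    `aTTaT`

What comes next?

Expanding aTTaT: a→T, T→aT, T→aT, a→T, T→aT. Concatenated: T aT aT T aT.

TaTaTTaT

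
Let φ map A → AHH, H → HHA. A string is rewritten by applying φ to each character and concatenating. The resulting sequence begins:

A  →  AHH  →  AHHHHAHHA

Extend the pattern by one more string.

Apply φ to AHHHHAHHA symbol by symbol: A→AHH, H→HHA, H→HHA, H→HHA, H→HHA, A→AHH, H→HHA, H→HHA, A→AHH; joined: AHH HHA HHA HHA HHA AHH HHA HHA AHH.

AHHHHAHHAHHAHHAAHHHHAHHAAHH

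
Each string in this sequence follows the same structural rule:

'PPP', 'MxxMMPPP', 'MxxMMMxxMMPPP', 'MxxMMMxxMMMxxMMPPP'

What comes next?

The strings grow by a fixed prefix MxxMM each time.
One more step from MxxMMMxxMMMxxMMPPP gives the answer.

MxxMMMxxMMMxxMMMxxMMPPP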